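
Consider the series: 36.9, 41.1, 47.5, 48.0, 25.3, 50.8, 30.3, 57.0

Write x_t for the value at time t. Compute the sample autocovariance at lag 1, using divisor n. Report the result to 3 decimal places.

-61.498

Mean x̄ = (36.9 + 41.1 + 47.5 + 48.0 + 25.3 + 50.8 + 30.3 + 57.0)/8 = 42.1125
Σ_{t=1}^{7}(x_t−x̄)(x_{t+1}−x̄) = -491.9802
γ_1 = -491.9802 / 8 = -61.498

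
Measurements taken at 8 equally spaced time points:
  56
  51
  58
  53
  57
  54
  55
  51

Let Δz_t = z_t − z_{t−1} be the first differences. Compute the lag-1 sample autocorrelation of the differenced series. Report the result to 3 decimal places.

First differences Δz: -5, 7, -5, 4, -3, 1, -4
Mean of differences = -0.7143
Numerator Σ(Δz_t−Δz̄)(Δz_{t+1}−Δz̄) = -106.6531
Denominator Σ(Δz_t−Δz̄)² = 137.4286
r_1(Δz) = -106.6531 / 137.4286 = -0.776

-0.776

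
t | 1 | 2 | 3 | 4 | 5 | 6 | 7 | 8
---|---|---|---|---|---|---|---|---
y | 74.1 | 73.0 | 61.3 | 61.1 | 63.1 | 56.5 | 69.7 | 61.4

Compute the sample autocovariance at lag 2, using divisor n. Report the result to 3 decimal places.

Mean ȳ = (74.1 + 73.0 + 61.3 + 61.1 + 63.1 + 56.5 + 69.7 + 61.4)/8 = 65.0250
Deviations: 9.0750, 7.9750, -3.7250, -3.9250, -1.9250, -8.5250, 4.6750, -3.6250
Σ_{t=1}^{6}(y_t−ȳ)(y_{t+2}−ȳ) = -2.5713
γ_2 = -2.5713 / 8 = -0.321

-0.321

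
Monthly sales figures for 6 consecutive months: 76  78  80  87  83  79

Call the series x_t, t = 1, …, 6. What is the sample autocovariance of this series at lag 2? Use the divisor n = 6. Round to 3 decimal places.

Mean x̄ = (76 + 78 + 80 + 87 + 83 + 79)/6 = 80.5000
Σ_{t=1}^{4}(x_t−x̄)(x_{t+2}−x̄) = -25.0000
γ_2 = -25.0000 / 6 = -4.167

-4.167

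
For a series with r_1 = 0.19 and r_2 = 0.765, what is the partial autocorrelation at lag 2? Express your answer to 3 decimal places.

0.756

φ_{22} = (r_2 − r_1²) / (1 − r_1²)
r_1² = (0.19)² = 0.0361
Numerator = 0.765 − 0.0361 = 0.7289; denominator = 1 − 0.0361 = 0.9639
φ_{22} = 0.7289 / 0.9639 = 0.756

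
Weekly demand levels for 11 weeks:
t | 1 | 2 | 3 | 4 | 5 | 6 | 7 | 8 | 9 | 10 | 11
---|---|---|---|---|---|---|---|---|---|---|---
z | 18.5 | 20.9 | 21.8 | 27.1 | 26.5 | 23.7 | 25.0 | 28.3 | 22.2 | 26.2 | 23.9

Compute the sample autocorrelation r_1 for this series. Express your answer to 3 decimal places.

Mean z̄ = (18.5 + 20.9 + 21.8 + 27.1 + 26.5 + 23.7 + 25.0 + 28.3 + 22.2 + 26.2 + 23.9)/11 = 24.0091
Numerator Σ_{t=1}^{10}(z_t−z̄)(z_{t+1}−z̄) = 16.0781
Denominator Σ(z_t−z̄)² = 88.2291
r_1 = 16.0781 / 88.2291 = 0.182

0.182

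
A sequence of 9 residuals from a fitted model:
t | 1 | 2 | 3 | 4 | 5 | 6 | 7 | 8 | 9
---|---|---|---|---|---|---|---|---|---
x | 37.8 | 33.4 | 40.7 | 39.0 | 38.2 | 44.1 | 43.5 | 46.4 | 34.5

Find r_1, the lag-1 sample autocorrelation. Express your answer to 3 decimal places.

Mean x̄ = (37.8 + 33.4 + 40.7 + 39.0 + 38.2 + 44.1 + 43.5 + 46.4 + 34.5)/9 = 39.7333
Numerator Σ_{t=1}^{8}(x_t−x̄)(x_{t+1}−x̄) = 6.5122
Denominator Σ(x_t−x̄)² = 152.7600
r_1 = 6.5122 / 152.7600 = 0.043

0.043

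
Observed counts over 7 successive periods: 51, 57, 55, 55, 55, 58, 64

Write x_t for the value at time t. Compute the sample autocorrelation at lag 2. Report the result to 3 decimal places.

Mean x̄ = (51 + 57 + 55 + 55 + 55 + 58 + 64)/7 = 56.4286
Deviations from mean: -5.4286, 0.5714, -1.4286, -1.4286, -1.4286, 1.5714, 7.5714
Σ(x_t−x̄)(x_{t+2}−x̄) = (7.7551) + (-0.8163) + (2.0408) + (-2.2449) + (-10.8163) = -4.0816
Denominator Σ(x_t−x̄)² = 95.7143
r_2 = -4.0816 / 95.7143 = -0.043

-0.043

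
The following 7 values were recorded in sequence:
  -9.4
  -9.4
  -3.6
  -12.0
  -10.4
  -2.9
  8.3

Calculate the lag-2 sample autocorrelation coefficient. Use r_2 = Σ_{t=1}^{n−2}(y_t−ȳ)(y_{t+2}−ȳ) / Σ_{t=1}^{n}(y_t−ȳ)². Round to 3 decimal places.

Mean ȳ = (-9.4 − 9.4 − 3.6 − 12.0 − 10.4 − 2.9 + 8.3)/7 = -5.6286
Deviations from mean: -3.7714, -3.7714, 2.0286, -6.3714, -4.7714, 2.7286, 13.9286
Numerator Σ_{t=1}^{5}(y_t−ȳ)(y_{t+2}−ȳ) = -77.1445
Denominator Σ(y_t−ȳ)² = 297.3743
r_2 = -77.1445 / 297.3743 = -0.259

-0.259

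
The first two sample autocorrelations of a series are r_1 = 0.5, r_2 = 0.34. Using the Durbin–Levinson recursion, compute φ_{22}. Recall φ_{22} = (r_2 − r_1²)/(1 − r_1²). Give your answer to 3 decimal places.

0.120

φ_{22} = (r_2 − r_1²) / (1 − r_1²)
r_1² = (0.5)² = 0.25
Numerator = 0.34 − 0.2500 = 0.0900; denominator = 1 − 0.2500 = 0.7500
φ_{22} = 0.0900 / 0.7500 = 0.120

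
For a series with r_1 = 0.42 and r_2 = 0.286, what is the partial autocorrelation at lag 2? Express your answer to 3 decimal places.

φ_{22} = (r_2 − r_1²) / (1 − r_1²)
r_1² = (0.42)² = 0.1764
Numerator = 0.286 − 0.1764 = 0.1096; denominator = 1 − 0.1764 = 0.8236
φ_{22} = 0.1096 / 0.8236 = 0.133

0.133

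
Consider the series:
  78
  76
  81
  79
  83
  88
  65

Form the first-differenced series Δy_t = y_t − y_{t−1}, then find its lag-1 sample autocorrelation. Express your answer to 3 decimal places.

-0.177

First differences Δy: -2, 5, -2, 4, 5, -23
Mean of differences = -2.1667
Numerator Σ(Δy_t−Δȳ)(Δy_{t+1}−Δȳ) = -101.6944
Denominator Σ(Δy_t−Δȳ)² = 574.8333
r_1(Δy) = -101.6944 / 574.8333 = -0.177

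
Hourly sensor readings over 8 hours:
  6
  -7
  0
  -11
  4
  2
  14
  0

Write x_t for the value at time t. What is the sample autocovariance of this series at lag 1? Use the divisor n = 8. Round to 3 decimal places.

-6.625

Mean x̄ = (6 − 7 + 0 − 11 + 4 + 2 + 14 + 0)/8 = 1.0000
Deviations: 5.0000, -8.0000, -1.0000, -12.0000, 3.0000, 1.0000, 13.0000, -1.0000
Σ_{t=1}^{7}(x_t−x̄)(x_{t+1}−x̄) = -53.0000
γ_1 = -53.0000 / 8 = -6.625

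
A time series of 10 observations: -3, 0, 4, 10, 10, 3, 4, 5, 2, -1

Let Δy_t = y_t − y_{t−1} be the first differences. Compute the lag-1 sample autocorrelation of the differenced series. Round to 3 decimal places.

First differences Δy: 3, 4, 6, 0, -7, 1, 1, -3, -3
Mean of differences = 0.2222
Numerator Σ(Δy_t−Δȳ)(Δy_{t+1}−Δȳ) = 35.5062
Denominator Σ(Δy_t−Δȳ)² = 129.5556
r_1(Δy) = 35.5062 / 129.5556 = 0.274

0.274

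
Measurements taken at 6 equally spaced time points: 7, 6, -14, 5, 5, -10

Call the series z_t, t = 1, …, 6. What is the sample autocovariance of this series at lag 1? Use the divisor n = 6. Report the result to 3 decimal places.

-22.782

Mean z̄ = (7 + 6 − 14 + 5 + 5 − 10)/6 = -0.1667
Deviations: 7.1667, 6.1667, -13.8333, 5.1667, 5.1667, -9.8333
Σ_{t=1}^{5}(z_t−z̄)(z_{t+1}−z̄) = -136.6944
γ_1 = -136.6944 / 6 = -22.782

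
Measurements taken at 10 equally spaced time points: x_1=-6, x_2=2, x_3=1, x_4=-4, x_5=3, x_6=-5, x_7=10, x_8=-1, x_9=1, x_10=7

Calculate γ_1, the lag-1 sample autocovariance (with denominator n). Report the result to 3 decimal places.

Mean x̄ = (-6 + 2 + 1 − 4 + 3 − 5 + 10 − 1 + 1 + 7)/10 = 0.8000
Σ_{t=1}^{9}(x_t−x̄)(x_{t+1}−x̄) = -101.2400
γ_1 = -101.2400 / 10 = -10.124

-10.124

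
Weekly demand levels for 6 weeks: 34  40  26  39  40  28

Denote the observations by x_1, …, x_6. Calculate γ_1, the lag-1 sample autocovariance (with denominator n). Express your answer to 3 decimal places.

Mean x̄ = (34 + 40 + 26 + 39 + 40 + 28)/6 = 34.5000
Deviations: -0.5000, 5.5000, -8.5000, 4.5000, 5.5000, -6.5000
Σ_{t=1}^{5}(x_t−x̄)(x_{t+1}−x̄) = -98.7500
γ_1 = -98.7500 / 6 = -16.458

-16.458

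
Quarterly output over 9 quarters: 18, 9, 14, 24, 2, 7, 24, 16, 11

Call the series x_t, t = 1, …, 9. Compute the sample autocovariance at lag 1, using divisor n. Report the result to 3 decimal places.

-12.471

Mean x̄ = (18 + 9 + 14 + 24 + 2 + 7 + 24 + 16 + 11)/9 = 13.8889
Σ_{t=1}^{8}(x_t−x̄)(x_{t+1}−x̄) = -112.2346
γ_1 = -112.2346 / 9 = -12.471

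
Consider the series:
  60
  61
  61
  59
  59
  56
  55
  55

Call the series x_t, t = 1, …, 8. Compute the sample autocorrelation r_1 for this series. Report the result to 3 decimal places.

Mean x̄ = (60 + 61 + 61 + 59 + 59 + 56 + 55 + 55)/8 = 58.2500
Numerator Σ_{t=1}^{7}(x_t−x̄)(x_{t+1}−x̄) = 31.1875
Denominator Σ(x_t−x̄)² = 45.5000
r_1 = 31.1875 / 45.5000 = 0.685

0.685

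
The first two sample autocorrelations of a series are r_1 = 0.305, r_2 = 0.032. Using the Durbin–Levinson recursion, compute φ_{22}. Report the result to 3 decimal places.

φ_{22} = (r_2 − r_1²) / (1 − r_1²)
r_1² = (0.305)² = 0.093025
Numerator = 0.032 − 0.0930 = -0.0610; denominator = 1 − 0.0930 = 0.9070
φ_{22} = -0.0610 / 0.9070 = -0.067

-0.067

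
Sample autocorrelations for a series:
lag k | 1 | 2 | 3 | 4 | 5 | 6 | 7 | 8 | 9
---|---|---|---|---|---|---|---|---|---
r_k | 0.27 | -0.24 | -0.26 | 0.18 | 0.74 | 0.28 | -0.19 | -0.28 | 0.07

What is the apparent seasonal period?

5

The largest autocorrelation is r_5 = 0.74; the remaining lags stay at or below 0.28.
The dominant spike at lag 5 indicates a seasonal period of 5.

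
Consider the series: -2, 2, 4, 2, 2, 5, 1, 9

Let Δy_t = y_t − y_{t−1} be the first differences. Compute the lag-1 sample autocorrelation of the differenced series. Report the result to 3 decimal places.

First differences Δy: 4, 2, -2, 0, 3, -4, 8
Mean of differences = 1.5714
Numerator Σ(Δy_t−Δȳ)(Δy_{t+1}−Δȳ) = -40.8980
Denominator Σ(Δy_t−Δȳ)² = 95.7143
r_1(Δy) = -40.8980 / 95.7143 = -0.427

-0.427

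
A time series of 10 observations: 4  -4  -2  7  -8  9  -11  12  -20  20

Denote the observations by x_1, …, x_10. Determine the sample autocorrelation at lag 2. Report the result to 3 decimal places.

Mean x̄ = (4 − 4 − 2 + 7 − 8 + 9 − 11 + 12 − 20 + 20)/10 = 0.7000
Numerator Σ_{t=1}^{8}(x_t−x̄)(x_{t+2}−x̄) = 693.1200
Denominator Σ(x_t−x̄)² = 1290.1000
r_2 = 693.1200 / 1290.1000 = 0.537

0.537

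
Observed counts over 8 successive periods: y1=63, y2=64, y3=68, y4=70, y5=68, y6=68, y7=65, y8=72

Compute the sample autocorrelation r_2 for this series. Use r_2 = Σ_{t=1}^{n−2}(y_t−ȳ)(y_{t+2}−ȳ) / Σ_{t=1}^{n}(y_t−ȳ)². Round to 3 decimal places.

Mean ȳ = (63 + 64 + 68 + 70 + 68 + 68 + 65 + 72)/8 = 67.2500
Σ(y_t−ȳ)(y_{t+2}−ȳ) = (-3.1875) + (-8.9375) + (0.5625) + (2.0625) + (-1.6875) + (3.5625) = -7.6250
Denominator Σ(y_t−ȳ)² = 65.5000
r_2 = -7.6250 / 65.5000 = -0.116

-0.116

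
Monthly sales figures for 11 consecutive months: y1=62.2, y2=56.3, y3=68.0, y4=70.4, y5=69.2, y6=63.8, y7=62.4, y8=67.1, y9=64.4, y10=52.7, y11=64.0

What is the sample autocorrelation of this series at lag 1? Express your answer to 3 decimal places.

Mean ȳ = (62.2 + 56.3 + 68.0 + 70.4 + 69.2 + 63.8 + 62.4 + 67.1 + 64.4 + 52.7 + 64.0)/11 = 63.6818
Numerator Σ_{t=1}^{10}(y_t−ȳ)(y_{t+1}−ȳ) = 32.3379
Denominator Σ(y_t−ȳ)² = 285.4764
r_1 = 32.3379 / 285.4764 = 0.113

0.113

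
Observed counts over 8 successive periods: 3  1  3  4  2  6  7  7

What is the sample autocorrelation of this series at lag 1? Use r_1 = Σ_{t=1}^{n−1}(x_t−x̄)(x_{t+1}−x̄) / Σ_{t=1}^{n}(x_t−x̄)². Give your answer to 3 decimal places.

Mean x̄ = (3 + 1 + 3 + 4 + 2 + 6 + 7 + 7)/8 = 4.1250
Σ(x_t−x̄)(x_{t+1}−x̄) = (3.5156) + (3.5156) + (0.1406) + (0.2656) + (-3.9844) + (5.3906) + (8.2656) = 17.1094
Denominator Σ(x_t−x̄)² = 36.8750
r_1 = 17.1094 / 36.8750 = 0.464

0.464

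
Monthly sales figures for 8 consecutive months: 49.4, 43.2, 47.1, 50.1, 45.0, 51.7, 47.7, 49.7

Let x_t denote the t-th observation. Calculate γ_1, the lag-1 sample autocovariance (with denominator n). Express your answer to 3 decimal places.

-2.919

Mean x̄ = (49.4 + 43.2 + 47.1 + 50.1 + 45.0 + 51.7 + 47.7 + 49.7)/8 = 47.9875
Σ_{t=1}^{7}(x_t−x̄)(x_{t+1}−x̄) = -23.3502
γ_1 = -23.3502 / 8 = -2.919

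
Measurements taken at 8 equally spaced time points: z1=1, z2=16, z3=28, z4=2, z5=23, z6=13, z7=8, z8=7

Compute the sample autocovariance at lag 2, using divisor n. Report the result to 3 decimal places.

Mean z̄ = (1 + 16 + 28 + 2 + 23 + 13 + 8 + 7)/8 = 12.2500
Σ_{t=1}^{6}(z_t−z̄)(z_{t+2}−z̄) = -103.6250
γ_2 = -103.6250 / 8 = -12.953

-12.953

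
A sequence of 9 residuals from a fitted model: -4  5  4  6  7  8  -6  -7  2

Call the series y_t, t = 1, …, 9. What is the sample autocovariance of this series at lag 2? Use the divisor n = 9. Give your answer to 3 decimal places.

Mean ȳ = (-4 + 5 + 4 + 6 + 7 + 8 − 6 − 7 + 2)/9 = 1.6667
Σ_{t=1}^{7}(y_t−ȳ)(y_{t+2}−ȳ) = -57.2222
γ_2 = -57.2222 / 9 = -6.358

-6.358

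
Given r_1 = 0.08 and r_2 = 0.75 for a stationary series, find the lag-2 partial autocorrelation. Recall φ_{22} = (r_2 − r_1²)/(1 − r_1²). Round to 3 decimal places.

φ_{22} = (r_2 − r_1²) / (1 − r_1²)
r_1² = (0.08)² = 0.0064
Numerator = 0.75 − 0.0064 = 0.7436; denominator = 1 − 0.0064 = 0.9936
φ_{22} = 0.7436 / 0.9936 = 0.748

0.748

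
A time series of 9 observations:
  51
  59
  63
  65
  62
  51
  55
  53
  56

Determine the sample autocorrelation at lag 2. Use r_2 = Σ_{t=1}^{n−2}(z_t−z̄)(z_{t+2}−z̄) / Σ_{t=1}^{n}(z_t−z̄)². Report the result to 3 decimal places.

-0.111

Mean z̄ = (51 + 59 + 63 + 65 + 62 + 51 + 55 + 53 + 56)/9 = 57.2222
Numerator Σ_{t=1}^{7}(z_t−z̄)(z_{t+2}−z̄) = -24.5432
Denominator Σ(z_t−z̄)² = 221.5556
r_2 = -24.5432 / 221.5556 = -0.111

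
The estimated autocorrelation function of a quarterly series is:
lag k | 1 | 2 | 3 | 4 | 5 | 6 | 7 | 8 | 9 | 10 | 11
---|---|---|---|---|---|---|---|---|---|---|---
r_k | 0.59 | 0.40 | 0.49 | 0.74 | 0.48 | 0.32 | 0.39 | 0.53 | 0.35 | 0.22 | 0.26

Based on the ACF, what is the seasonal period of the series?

The largest autocorrelation is r_4 = 0.74; the remaining lags stay at or below 0.59. The elevated value at lag 1 (0.59), dropping to 0.40 at lag 2, reflects decaying short-term dependence rather than seasonality.
The dominant spike at lag 4 indicates a seasonal period of 4.

4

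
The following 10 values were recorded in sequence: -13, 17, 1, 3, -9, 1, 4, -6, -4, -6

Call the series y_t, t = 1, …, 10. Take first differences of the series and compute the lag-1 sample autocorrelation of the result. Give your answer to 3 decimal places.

First differences Δy: 30, -16, 2, -12, 10, 3, -10, 2, -2
Mean of differences = 0.7778
Numerator Σ(Δy_t−Δȳ)(Δy_{t+1}−Δȳ) = -664.2716
Denominator Σ(Δy_t−Δȳ)² = 1515.5556
r_1(Δy) = -664.2716 / 1515.5556 = -0.438

-0.438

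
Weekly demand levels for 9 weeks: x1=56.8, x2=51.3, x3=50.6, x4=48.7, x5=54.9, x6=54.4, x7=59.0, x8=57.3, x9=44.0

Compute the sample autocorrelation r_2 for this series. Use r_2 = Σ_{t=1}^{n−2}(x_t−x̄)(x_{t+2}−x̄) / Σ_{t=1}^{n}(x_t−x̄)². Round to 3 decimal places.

Mean x̄ = (56.8 + 51.3 + 50.6 + 48.7 + 54.9 + 54.4 + 59.0 + 57.3 + 44.0)/9 = 53.0000
Numerator Σ_{t=1}^{7}(x_t−x̄)(x_{t+2}−x̄) = -48.9700
Denominator Σ(x_t−x̄)² = 182.6400
r_2 = -48.9700 / 182.6400 = -0.268

-0.268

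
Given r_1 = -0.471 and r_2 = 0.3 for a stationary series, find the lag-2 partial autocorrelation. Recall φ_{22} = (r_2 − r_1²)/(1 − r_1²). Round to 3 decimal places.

φ_{22} = (r_2 − r_1²) / (1 − r_1²)
r_1² = (-0.471)² = 0.221841
Numerator = 0.3 − 0.2218 = 0.0782; denominator = 1 − 0.2218 = 0.7782
φ_{22} = 0.0782 / 0.7782 = 0.100

0.100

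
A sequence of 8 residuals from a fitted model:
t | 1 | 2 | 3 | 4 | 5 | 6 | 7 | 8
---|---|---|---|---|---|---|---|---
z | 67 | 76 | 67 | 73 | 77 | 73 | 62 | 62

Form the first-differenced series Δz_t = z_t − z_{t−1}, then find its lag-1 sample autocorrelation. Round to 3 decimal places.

First differences Δz: 9, -9, 6, 4, -4, -11, 0
Mean of differences = -0.7143
Numerator Σ(Δz_t−Δz̄)(Δz_{t+1}−Δz̄) = -93.5102
Denominator Σ(Δz_t−Δz̄)² = 347.4286
r_1(Δz) = -93.5102 / 347.4286 = -0.269

-0.269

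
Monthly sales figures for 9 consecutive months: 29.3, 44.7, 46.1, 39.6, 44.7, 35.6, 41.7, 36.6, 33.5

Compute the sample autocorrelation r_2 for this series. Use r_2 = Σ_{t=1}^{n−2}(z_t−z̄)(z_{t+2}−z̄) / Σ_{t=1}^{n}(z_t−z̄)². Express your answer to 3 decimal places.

Mean z̄ = (29.3 + 44.7 + 46.1 + 39.6 + 44.7 + 35.6 + 41.7 + 36.6 + 33.5)/9 = 39.0889
Σ(z_t−z̄)(z_{t+2}−z̄) = (-68.6310) + (2.8679) + (39.3401) + (-1.7832) + (14.6512) + (8.6835) + (-14.5932) = -19.4647
Denominator Σ(z_t−z̄)² = 264.6289
r_2 = -19.4647 / 264.6289 = -0.074

-0.074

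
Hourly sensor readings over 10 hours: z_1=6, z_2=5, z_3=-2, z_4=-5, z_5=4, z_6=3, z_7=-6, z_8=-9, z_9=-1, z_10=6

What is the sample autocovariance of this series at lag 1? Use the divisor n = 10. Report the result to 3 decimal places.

Mean z̄ = (6 + 5 − 2 − 5 + 4 + 3 − 6 − 9 − 1 + 6)/10 = 0.1000
Σ_{t=1}^{9}(z_t−z̄)(z_{t+1}−z̄) = 62.0900
γ_1 = 62.0900 / 10 = 6.209

6.209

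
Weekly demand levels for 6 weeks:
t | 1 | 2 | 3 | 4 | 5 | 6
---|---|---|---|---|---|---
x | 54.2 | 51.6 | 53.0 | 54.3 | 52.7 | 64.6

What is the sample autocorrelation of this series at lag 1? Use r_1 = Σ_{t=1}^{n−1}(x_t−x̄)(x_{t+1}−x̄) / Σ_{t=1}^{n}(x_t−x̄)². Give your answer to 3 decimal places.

Mean x̄ = (54.2 + 51.6 + 53.0 + 54.3 + 52.7 + 64.6)/6 = 55.0667
Deviations from mean: -0.8667, -3.4667, -2.0667, -0.7667, -2.3667, 9.5333
Numerator Σ_{t=1}^{5}(x_t−x̄)(x_{t+1}−x̄) = -8.9944
Denominator Σ(x_t−x̄)² = 114.1133
r_1 = -8.9944 / 114.1133 = -0.079

-0.079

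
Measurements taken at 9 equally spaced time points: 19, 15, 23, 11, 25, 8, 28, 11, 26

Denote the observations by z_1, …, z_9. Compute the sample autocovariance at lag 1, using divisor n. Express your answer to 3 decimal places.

-43.997

Mean z̄ = (19 + 15 + 23 + 11 + 25 + 8 + 28 + 11 + 26)/9 = 18.4444
Σ_{t=1}^{8}(z_t−z̄)(z_{t+1}−z̄) = -395.9753
γ_1 = -395.9753 / 9 = -43.997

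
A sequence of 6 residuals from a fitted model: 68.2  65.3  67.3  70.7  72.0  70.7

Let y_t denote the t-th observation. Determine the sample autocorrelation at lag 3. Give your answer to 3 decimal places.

-0.480

Mean ȳ = (68.2 + 65.3 + 67.3 + 70.7 + 72.0 + 70.7)/6 = 69.0333
Deviations from mean: -0.8333, -3.7333, -1.7333, 1.6667, 2.9667, 1.6667
Σ(y_t−ȳ)(y_{t+3}−ȳ) = (-1.3889) + (-11.0756) + (-2.8889) = -15.3533
Denominator Σ(y_t−ȳ)² = 31.9933
r_3 = -15.3533 / 31.9933 = -0.480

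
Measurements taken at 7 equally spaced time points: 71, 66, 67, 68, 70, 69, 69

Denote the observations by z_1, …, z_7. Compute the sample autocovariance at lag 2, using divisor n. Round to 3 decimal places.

-0.603

Mean z̄ = (71 + 66 + 67 + 68 + 70 + 69 + 69)/7 = 68.5714
Deviations: 2.4286, -2.5714, -1.5714, -0.5714, 1.4286, 0.4286, 0.4286
Σ_{t=1}^{5}(z_t−z̄)(z_{t+2}−z̄) = -4.2245
γ_2 = -4.2245 / 7 = -0.603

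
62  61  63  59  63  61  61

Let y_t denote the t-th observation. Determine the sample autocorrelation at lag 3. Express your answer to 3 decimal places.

-0.145

Mean ȳ = (62 + 61 + 63 + 59 + 63 + 61 + 61)/7 = 61.4286
Numerator Σ_{t=1}^{4}(y_t−ȳ)(y_{t+3}−ȳ) = -1.6939
Denominator Σ(y_t−ȳ)² = 11.7143
r_3 = -1.6939 / 11.7143 = -0.145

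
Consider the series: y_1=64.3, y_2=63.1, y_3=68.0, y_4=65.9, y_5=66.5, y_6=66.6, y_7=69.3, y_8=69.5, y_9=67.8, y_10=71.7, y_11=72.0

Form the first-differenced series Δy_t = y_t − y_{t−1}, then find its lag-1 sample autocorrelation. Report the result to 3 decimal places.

First differences Δy: -1.2, 4.9, -2.1, 0.6, 0.1, 2.7, 0.2, -1.7, 3.9, 0.3
Mean of differences = 0.7700
Numerator Σ(Δy_t−Δȳ)(Δy_{t+1}−Δȳ) = -29.5749
Denominator Σ(Δy_t−Δȳ)² = 49.8210
r_1(Δy) = -29.5749 / 49.8210 = -0.594

-0.594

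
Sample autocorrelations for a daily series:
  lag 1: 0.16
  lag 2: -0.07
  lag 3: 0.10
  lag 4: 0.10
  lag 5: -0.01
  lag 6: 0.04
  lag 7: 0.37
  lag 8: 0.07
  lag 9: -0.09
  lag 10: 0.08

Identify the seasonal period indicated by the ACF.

The largest autocorrelation is r_7 = 0.37; the remaining lags stay at or below 0.16.
The dominant spike at lag 7 indicates a seasonal period of 7.

7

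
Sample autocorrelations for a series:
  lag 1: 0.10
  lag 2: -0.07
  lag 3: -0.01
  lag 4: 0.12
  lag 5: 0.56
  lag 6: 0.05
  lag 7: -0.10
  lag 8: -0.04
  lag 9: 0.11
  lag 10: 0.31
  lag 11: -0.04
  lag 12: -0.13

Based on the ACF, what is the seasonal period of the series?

5

The largest autocorrelation is r_5 = 0.56, with a weaker echo at lag 10 (0.31); the remaining lags stay at or below 0.12.
The dominant spike at lag 5 indicates a seasonal period of 5.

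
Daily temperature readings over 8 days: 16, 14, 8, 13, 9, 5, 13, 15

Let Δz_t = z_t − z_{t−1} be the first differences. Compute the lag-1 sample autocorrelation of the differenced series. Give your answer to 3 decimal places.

-0.231

First differences Δz: -2, -6, 5, -4, -4, 8, 2
Mean of differences = -0.1429
Numerator Σ(Δz_t−Δz̄)(Δz_{t+1}−Δz̄) = -38.1633
Denominator Σ(Δz_t−Δz̄)² = 164.8571
r_1(Δz) = -38.1633 / 164.8571 = -0.231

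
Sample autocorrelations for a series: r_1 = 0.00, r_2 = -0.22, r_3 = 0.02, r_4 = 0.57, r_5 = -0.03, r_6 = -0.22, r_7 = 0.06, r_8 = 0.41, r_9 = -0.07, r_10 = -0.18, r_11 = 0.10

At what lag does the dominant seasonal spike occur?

The largest autocorrelation is r_4 = 0.57, with a weaker echo at lag 8 (0.41); the remaining lags stay at or below 0.10.
The dominant spike at lag 4 indicates a seasonal period of 4.

4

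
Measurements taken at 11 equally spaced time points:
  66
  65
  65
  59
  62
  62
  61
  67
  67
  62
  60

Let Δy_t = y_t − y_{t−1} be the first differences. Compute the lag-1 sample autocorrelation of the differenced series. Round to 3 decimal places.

First differences Δy: -1, 0, -6, 3, 0, -1, 6, 0, -5, -2
Mean of differences = -0.6000
Numerator Σ(Δy_t−Δȳ)(Δy_{t+1}−Δȳ) = -16.1600
Denominator Σ(Δy_t−Δȳ)² = 108.4000
r_1(Δy) = -16.1600 / 108.4000 = -0.149

-0.149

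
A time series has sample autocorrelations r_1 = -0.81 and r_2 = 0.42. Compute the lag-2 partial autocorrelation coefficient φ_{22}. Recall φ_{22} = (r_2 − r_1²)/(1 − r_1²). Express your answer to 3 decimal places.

-0.687

φ_{22} = (r_2 − r_1²) / (1 − r_1²)
r_1² = (-0.81)² = 0.6561
Numerator = 0.42 − 0.6561 = -0.2361; denominator = 1 − 0.6561 = 0.3439
φ_{22} = -0.2361 / 0.3439 = -0.687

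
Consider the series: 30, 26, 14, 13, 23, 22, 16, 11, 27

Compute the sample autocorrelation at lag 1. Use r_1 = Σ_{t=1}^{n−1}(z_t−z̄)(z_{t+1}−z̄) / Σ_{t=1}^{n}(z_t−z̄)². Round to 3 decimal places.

Mean z̄ = (30 + 26 + 14 + 13 + 23 + 22 + 16 + 11 + 27)/9 = 20.2222
Numerator Σ_{t=1}^{8}(z_t−z̄)(z_{t+1}−z̄) = 19.2840
Denominator Σ(z_t−z̄)² = 379.5556
r_1 = 19.2840 / 379.5556 = 0.051

0.051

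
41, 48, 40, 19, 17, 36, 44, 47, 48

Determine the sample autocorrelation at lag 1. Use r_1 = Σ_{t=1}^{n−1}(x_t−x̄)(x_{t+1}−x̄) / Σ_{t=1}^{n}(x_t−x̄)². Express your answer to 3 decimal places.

Mean x̄ = (41 + 48 + 40 + 19 + 17 + 36 + 44 + 47 + 48)/9 = 37.7778
Numerator Σ_{t=1}^{8}(x_t−x̄)(x_{t+1}−x̄) = 581.6173
Denominator Σ(x_t−x̄)² = 1135.5556
r_1 = 581.6173 / 1135.5556 = 0.512

0.512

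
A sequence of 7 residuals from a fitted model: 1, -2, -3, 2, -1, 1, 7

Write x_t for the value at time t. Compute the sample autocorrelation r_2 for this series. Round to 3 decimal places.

Mean x̄ = (1 − 2 − 3 + 2 − 1 + 1 + 7)/7 = 0.7143
Numerator Σ_{t=1}^{5}(x_t−x̄)(x_{t+2}−x̄) = -8.5918
Denominator Σ(x_t−x̄)² = 65.4286
r_2 = -8.5918 / 65.4286 = -0.131

-0.131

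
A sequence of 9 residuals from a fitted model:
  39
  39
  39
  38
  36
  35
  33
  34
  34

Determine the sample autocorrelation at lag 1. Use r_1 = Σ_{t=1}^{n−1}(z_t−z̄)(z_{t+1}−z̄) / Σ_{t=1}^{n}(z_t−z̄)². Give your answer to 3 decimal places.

0.755

Mean z̄ = (39 + 39 + 39 + 38 + 36 + 35 + 33 + 34 + 34)/9 = 36.3333
Numerator Σ_{t=1}^{8}(z_t−z̄)(z_{t+1}−z̄) = 36.2222
Denominator Σ(z_t−z̄)² = 48.0000
r_1 = 36.2222 / 48.0000 = 0.755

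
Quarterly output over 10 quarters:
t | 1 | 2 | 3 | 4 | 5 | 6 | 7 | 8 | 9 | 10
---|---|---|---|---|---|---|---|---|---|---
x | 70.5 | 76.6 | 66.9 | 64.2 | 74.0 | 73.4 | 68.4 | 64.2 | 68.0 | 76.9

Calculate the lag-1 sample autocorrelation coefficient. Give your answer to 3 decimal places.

-0.029

Mean x̄ = (70.5 + 76.6 + 66.9 + 64.2 + 74.0 + 73.4 + 68.4 + 64.2 + 68.0 + 76.9)/10 = 70.3100
Numerator Σ_{t=1}^{9}(x_t−x̄)(x_{t+1}−x̄) = -5.9031
Denominator Σ(x_t−x̄)² = 201.4690
r_1 = -5.9031 / 201.4690 = -0.029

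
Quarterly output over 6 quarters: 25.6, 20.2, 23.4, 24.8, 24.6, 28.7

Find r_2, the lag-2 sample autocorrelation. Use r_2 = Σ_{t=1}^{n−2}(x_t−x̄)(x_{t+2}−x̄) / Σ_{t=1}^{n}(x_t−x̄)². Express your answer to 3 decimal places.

-0.034

Mean x̄ = (25.6 + 20.2 + 23.4 + 24.8 + 24.6 + 28.7)/6 = 24.5500
Deviations from mean: 1.0500, -4.3500, -1.1500, 0.2500, 0.0500, 4.1500
Σ(x_t−x̄)(x_{t+2}−x̄) = (-1.2075) + (-1.0875) + (-0.0575) + (1.0375) = -1.3150
Denominator Σ(x_t−x̄)² = 38.6350
r_2 = -1.3150 / 38.6350 = -0.034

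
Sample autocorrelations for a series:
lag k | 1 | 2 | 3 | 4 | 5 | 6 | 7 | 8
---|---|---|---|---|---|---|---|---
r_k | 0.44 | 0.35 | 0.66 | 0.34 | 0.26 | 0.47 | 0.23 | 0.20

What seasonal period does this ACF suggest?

3

The largest autocorrelation is r_3 = 0.66, with a weaker echo at lag 6 (0.47); the remaining lags stay at or below 0.44. The elevated value at lag 1 (0.44), dropping to 0.35 at lag 2, reflects decaying short-term dependence rather than seasonality.
The dominant spike at lag 3 indicates a seasonal period of 3.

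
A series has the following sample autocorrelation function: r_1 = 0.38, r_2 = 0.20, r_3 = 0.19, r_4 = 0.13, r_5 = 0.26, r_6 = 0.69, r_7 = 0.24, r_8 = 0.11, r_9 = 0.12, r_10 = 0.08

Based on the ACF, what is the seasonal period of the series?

6

The largest autocorrelation is r_6 = 0.69; the remaining lags stay at or below 0.38. The elevated value at lag 1 (0.38), dropping to 0.20 at lag 2, reflects decaying short-term dependence rather than seasonality.
The dominant spike at lag 6 indicates a seasonal period of 6.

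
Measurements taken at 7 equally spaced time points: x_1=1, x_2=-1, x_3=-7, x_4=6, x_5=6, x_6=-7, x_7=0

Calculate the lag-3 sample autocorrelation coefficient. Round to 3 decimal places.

0.294

Mean x̄ = (1 − 1 − 7 + 6 + 6 − 7 + 0)/7 = -0.2857
Numerator Σ_{t=1}^{4}(x_t−x̄)(x_{t+3}−x̄) = 50.4694
Denominator Σ(x_t−x̄)² = 171.4286
r_3 = 50.4694 / 171.4286 = 0.294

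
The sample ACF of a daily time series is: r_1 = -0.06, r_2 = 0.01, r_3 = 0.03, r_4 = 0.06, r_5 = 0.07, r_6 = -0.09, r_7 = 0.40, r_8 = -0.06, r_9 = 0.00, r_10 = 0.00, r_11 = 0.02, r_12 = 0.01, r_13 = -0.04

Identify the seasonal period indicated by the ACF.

7

The largest autocorrelation is r_7 = 0.40; the remaining lags stay at or below 0.07.
The dominant spike at lag 7 indicates a seasonal period of 7.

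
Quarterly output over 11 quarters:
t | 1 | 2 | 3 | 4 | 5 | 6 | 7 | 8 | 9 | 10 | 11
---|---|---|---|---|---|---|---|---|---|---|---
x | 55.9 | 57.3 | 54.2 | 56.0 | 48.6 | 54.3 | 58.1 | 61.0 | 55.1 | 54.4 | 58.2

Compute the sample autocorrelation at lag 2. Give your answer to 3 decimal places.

Mean x̄ = (55.9 + 57.3 + 54.2 + 56.0 + 48.6 + 54.3 + 58.1 + 61.0 + 55.1 + 54.4 + 58.2)/11 = 55.7364
Numerator Σ_{t=1}^{9}(x_t−x̄)(x_{t+2}−x̄) = -23.7881
Denominator Σ(x_t−x̄)² = 99.4455
r_2 = -23.7881 / 99.4455 = -0.239

-0.239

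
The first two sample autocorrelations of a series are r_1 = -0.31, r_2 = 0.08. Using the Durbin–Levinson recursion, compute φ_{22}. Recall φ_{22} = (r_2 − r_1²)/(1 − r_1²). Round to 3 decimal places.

φ_{22} = (r_2 − r_1²) / (1 − r_1²)
r_1² = (-0.31)² = 0.0961
Numerator = 0.08 − 0.0961 = -0.0161; denominator = 1 − 0.0961 = 0.9039
φ_{22} = -0.0161 / 0.9039 = -0.018

-0.018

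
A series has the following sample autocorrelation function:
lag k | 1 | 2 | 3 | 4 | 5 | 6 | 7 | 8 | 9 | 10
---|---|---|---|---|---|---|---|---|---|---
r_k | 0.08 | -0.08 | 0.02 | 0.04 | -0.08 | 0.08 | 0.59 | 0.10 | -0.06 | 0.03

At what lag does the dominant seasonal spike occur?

7

The largest autocorrelation is r_7 = 0.59; the remaining lags stay at or below 0.10.
The dominant spike at lag 7 indicates a seasonal period of 7.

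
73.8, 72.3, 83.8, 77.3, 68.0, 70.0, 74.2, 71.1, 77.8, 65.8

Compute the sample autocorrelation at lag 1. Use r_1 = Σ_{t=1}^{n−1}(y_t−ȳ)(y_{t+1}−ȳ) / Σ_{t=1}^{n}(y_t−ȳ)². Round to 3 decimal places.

-0.089

Mean ȳ = (73.8 + 72.3 + 83.8 + 77.3 + 68.0 + 70.0 + 74.2 + 71.1 + 77.8 + 65.8)/10 = 73.4100
Numerator Σ_{t=1}^{9}(y_t−ȳ)(y_{t+1}−ȳ) = -22.2131
Denominator Σ(y_t−ȳ)² = 248.5090
r_1 = -22.2131 / 248.5090 = -0.089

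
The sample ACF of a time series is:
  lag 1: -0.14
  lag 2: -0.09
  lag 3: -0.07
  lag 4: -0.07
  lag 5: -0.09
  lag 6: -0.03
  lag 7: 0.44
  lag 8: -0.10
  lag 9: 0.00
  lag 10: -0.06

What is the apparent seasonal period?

The largest autocorrelation is r_7 = 0.44; the remaining lags stay at or below 0.00.
The dominant spike at lag 7 indicates a seasonal period of 7.

7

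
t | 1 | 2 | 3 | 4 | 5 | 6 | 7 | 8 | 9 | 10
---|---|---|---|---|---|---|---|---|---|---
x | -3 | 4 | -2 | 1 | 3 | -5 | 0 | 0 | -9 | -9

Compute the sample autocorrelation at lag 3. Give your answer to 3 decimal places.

0.269

Mean x̄ = (-3 + 4 − 2 + 1 + 3 − 5 + 0 + 0 − 9 − 9)/10 = -2.0000
Σ(x_t−x̄)(x_{t+3}−x̄) = (-3.0000) + (30.0000) + (0.0000) + (6.0000) + (10.0000) + (21.0000) + (-14.0000) = 50.0000
Denominator Σ(x_t−x̄)² = 186.0000
r_3 = 50.0000 / 186.0000 = 0.269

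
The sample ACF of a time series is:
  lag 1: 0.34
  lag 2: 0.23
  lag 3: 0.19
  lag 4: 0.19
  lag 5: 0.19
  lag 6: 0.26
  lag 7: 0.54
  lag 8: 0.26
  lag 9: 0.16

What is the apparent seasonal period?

7

The largest autocorrelation is r_7 = 0.54; the remaining lags stay at or below 0.34. The elevated value at lag 1 (0.34), dropping to 0.23 at lag 2, reflects decaying short-term dependence rather than seasonality.
The dominant spike at lag 7 indicates a seasonal period of 7.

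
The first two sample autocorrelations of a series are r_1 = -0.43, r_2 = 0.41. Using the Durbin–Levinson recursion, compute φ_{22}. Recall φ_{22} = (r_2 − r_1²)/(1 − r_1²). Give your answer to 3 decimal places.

0.276

φ_{22} = (r_2 − r_1²) / (1 − r_1²)
r_1² = (-0.43)² = 0.1849
Numerator = 0.41 − 0.1849 = 0.2251; denominator = 1 − 0.1849 = 0.8151
φ_{22} = 0.2251 / 0.8151 = 0.276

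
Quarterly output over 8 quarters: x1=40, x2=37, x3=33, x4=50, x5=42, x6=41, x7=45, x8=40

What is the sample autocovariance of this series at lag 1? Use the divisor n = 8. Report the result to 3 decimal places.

-3.875

Mean x̄ = (40 + 37 + 33 + 50 + 42 + 41 + 45 + 40)/8 = 41.0000
Deviations: -1.0000, -4.0000, -8.0000, 9.0000, 1.0000, 0.0000, 4.0000, -1.0000
Σ_{t=1}^{7}(x_t−x̄)(x_{t+1}−x̄) = -31.0000
γ_1 = -31.0000 / 8 = -3.875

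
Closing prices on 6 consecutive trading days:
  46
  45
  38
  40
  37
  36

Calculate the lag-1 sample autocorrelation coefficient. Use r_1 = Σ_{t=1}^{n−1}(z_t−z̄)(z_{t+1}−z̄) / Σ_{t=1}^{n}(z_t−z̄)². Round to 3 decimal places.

0.357

Mean z̄ = (46 + 45 + 38 + 40 + 37 + 36)/6 = 40.3333
Numerator Σ_{t=1}^{5}(z_t−z̄)(z_{t+1}−z̄) = 31.8889
Denominator Σ(z_t−z̄)² = 89.3333
r_1 = 31.8889 / 89.3333 = 0.357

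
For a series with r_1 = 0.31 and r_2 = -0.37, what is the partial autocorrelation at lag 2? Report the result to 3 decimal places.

φ_{22} = (r_2 − r_1²) / (1 − r_1²)
r_1² = (0.31)² = 0.0961
Numerator = -0.37 − 0.0961 = -0.4661; denominator = 1 − 0.0961 = 0.9039
φ_{22} = -0.4661 / 0.9039 = -0.516

-0.516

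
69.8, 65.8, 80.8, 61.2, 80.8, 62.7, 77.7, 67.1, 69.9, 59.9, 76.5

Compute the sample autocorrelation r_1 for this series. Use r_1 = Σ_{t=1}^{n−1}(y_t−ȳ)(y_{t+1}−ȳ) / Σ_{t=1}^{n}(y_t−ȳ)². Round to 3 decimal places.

Mean ȳ = (69.8 + 65.8 + 80.8 + 61.2 + 80.8 + 62.7 + 77.7 + 67.1 + 69.9 + 59.9 + 76.5)/11 = 70.2000
Numerator Σ_{t=1}^{10}(y_t−ȳ)(y_{t+1}−ȳ) = -455.5500
Denominator Σ(y_t−ȳ)² = 593.2200
r_1 = -455.5500 / 593.2200 = -0.768

-0.768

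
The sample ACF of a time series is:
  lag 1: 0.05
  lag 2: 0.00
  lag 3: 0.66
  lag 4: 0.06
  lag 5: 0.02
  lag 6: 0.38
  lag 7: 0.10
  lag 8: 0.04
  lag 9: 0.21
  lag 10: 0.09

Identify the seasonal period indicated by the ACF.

The largest autocorrelation is r_3 = 0.66, with weaker echoes at lags 6 (0.38) and 9 (0.21); the remaining lags stay at or below 0.10.
The dominant spike at lag 3 indicates a seasonal period of 3.

3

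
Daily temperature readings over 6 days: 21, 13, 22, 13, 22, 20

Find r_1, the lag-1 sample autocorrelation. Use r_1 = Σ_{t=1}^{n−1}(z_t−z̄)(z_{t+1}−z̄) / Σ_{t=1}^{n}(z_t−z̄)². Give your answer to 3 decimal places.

-0.709

Mean z̄ = (21 + 13 + 22 + 13 + 22 + 20)/6 = 18.5000
Deviations from mean: 2.5000, -5.5000, 3.5000, -5.5000, 3.5000, 1.5000
Σ(z_t−z̄)(z_{t+1}−z̄) = (-13.7500) + (-19.2500) + (-19.2500) + (-19.2500) + (5.2500) = -66.2500
Denominator Σ(z_t−z̄)² = 93.5000
r_1 = -66.2500 / 93.5000 = -0.709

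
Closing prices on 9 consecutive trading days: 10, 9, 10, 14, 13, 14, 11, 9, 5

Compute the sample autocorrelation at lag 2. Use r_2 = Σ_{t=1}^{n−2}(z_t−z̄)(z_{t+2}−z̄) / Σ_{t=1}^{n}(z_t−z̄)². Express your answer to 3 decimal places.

-0.019

Mean z̄ = (10 + 9 + 10 + 14 + 13 + 14 + 11 + 9 + 5)/9 = 10.5556
Numerator Σ_{t=1}^{7}(z_t−z̄)(z_{t+2}−z̄) = -1.2840
Denominator Σ(z_t−z̄)² = 66.2222
r_2 = -1.2840 / 66.2222 = -0.019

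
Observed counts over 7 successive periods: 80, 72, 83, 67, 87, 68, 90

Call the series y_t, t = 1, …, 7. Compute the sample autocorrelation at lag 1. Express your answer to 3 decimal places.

Mean ȳ = (80 + 72 + 83 + 67 + 87 + 68 + 90)/7 = 78.1429
Deviations from mean: 1.8571, -6.1429, 4.8571, -11.1429, 8.8571, -10.1429, 11.8571
Σ(y_t−ȳ)(y_{t+1}−ȳ) = (-11.4082) + (-29.8367) + (-54.1224) + (-98.6939) + (-89.8367) + (-120.2653) = -404.1633
Denominator Σ(y_t−ȳ)² = 510.8571
r_1 = -404.1633 / 510.8571 = -0.791

-0.791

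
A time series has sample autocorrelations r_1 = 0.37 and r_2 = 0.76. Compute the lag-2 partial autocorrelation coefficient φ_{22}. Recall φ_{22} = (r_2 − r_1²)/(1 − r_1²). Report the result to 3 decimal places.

0.722

φ_{22} = (r_2 − r_1²) / (1 − r_1²)
r_1² = (0.37)² = 0.1369
Numerator = 0.76 − 0.1369 = 0.6231; denominator = 1 − 0.1369 = 0.8631
φ_{22} = 0.6231 / 0.8631 = 0.722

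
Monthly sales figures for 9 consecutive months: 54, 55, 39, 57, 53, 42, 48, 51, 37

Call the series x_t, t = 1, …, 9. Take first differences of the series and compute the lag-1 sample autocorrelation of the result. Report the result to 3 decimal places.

First differences Δx: 1, -16, 18, -4, -11, 6, 3, -14
Mean of differences = -2.1250
Numerator Σ(Δx_t−Δx̄)(Δx_{t+1}−Δx̄) = -435.0156
Denominator Σ(Δx_t−Δx̄)² = 922.8750
r_1(Δx) = -435.0156 / 922.8750 = -0.471

-0.471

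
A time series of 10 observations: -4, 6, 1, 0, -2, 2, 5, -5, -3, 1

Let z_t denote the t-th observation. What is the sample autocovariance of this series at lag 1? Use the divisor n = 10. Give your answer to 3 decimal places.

-2.541

Mean z̄ = (-4 + 6 + 1 + 0 − 2 + 2 + 5 − 5 − 3 + 1)/10 = 0.1000
Σ_{t=1}^{9}(z_t−z̄)(z_{t+1}−z̄) = -25.4100
γ_1 = -25.4100 / 10 = -2.541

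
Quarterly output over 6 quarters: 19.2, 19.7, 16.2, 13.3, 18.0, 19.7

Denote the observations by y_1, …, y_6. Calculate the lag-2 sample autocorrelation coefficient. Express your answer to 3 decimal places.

-0.638

Mean ȳ = (19.2 + 19.7 + 16.2 + 13.3 + 18.0 + 19.7)/6 = 17.6833
Numerator Σ_{t=1}^{4}(y_t−ȳ)(y_{t+2}−ȳ) = -20.3989
Denominator Σ(y_t−ȳ)² = 31.9483
r_2 = -20.3989 / 31.9483 = -0.638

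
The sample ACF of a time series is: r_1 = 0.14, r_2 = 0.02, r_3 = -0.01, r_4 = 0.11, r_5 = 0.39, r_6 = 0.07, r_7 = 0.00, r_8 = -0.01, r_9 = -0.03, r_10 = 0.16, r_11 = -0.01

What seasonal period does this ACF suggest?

The largest autocorrelation is r_5 = 0.39, with a weaker echo at lag 10 (0.16); the remaining lags stay at or below 0.14.
The dominant spike at lag 5 indicates a seasonal period of 5.

5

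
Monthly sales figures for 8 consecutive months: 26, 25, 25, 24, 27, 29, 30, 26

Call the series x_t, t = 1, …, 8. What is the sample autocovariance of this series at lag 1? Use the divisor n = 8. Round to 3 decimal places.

Mean x̄ = (26 + 25 + 25 + 24 + 27 + 29 + 30 + 26)/8 = 26.5000
Σ_{t=1}^{7}(x_t−x̄)(x_{t+1}−x̄) = 13.7500
γ_1 = 13.7500 / 8 = 1.719

1.719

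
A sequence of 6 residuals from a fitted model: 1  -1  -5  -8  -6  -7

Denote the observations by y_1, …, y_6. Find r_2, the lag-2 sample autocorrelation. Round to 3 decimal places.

Mean ȳ = (1 − 1 − 5 − 8 − 6 − 7)/6 = -4.3333
Deviations from mean: 5.3333, 3.3333, -0.6667, -3.6667, -1.6667, -2.6667
Numerator Σ_{t=1}^{4}(y_t−ȳ)(y_{t+2}−ȳ) = -4.8889
Denominator Σ(y_t−ȳ)² = 63.3333
r_2 = -4.8889 / 63.3333 = -0.077

-0.077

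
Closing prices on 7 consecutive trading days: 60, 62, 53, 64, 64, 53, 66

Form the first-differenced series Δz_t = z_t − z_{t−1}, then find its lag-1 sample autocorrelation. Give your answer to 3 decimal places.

First differences Δz: 2, -9, 11, 0, -11, 13
Mean of differences = 1.0000
Numerator Σ(Δz_t−Δz̄)(Δz_{t+1}−Δz̄) = -252.0000
Denominator Σ(Δz_t−Δz̄)² = 490.0000
r_1(Δz) = -252.0000 / 490.0000 = -0.514

-0.514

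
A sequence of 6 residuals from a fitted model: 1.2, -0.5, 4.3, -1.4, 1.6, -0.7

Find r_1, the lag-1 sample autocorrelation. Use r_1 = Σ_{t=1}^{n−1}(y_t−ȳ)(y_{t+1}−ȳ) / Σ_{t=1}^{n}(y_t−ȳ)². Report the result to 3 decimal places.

Mean ȳ = (1.2 − 0.5 + 4.3 − 1.4 + 1.6 − 0.7)/6 = 0.7500
Deviations from mean: 0.4500, -1.2500, 3.5500, -2.1500, 0.8500, -1.4500
Σ(y_t−ȳ)(y_{t+1}−ȳ) = (-0.5625) + (-4.4375) + (-7.6325) + (-1.8275) + (-1.2325) = -15.6925
Denominator Σ(y_t−ȳ)² = 21.8150
r_1 = -15.6925 / 21.8150 = -0.719

-0.719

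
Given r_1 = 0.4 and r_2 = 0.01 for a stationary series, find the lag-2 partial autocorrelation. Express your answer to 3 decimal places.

φ_{22} = (r_2 − r_1²) / (1 − r_1²)
r_1² = (0.4)² = 0.16
Numerator = 0.01 − 0.1600 = -0.1500; denominator = 1 − 0.1600 = 0.8400
φ_{22} = -0.1500 / 0.8400 = -0.179

-0.179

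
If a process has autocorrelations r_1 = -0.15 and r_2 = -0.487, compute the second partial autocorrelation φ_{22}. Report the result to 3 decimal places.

φ_{22} = (r_2 − r_1²) / (1 − r_1²)
r_1² = (-0.15)² = 0.0225
Numerator = -0.487 − 0.0225 = -0.5095; denominator = 1 − 0.0225 = 0.9775
φ_{22} = -0.5095 / 0.9775 = -0.521

-0.521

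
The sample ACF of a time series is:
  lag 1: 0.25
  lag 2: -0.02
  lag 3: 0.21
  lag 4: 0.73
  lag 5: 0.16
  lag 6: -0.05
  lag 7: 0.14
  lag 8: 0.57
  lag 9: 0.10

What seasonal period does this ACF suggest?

4

The largest autocorrelation is r_4 = 0.73, with a weaker echo at lag 8 (0.57); the remaining lags stay at or below 0.25.
The dominant spike at lag 4 indicates a seasonal period of 4.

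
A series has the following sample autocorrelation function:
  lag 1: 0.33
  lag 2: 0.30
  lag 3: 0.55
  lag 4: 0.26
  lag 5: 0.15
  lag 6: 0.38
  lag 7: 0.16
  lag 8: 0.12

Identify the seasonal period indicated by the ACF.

The largest autocorrelation is r_3 = 0.55, with a weaker echo at lag 6 (0.38); the remaining lags stay at or below 0.33. The elevated value at lag 1 (0.33), dropping to 0.30 at lag 2, reflects decaying short-term dependence rather than seasonality.
The dominant spike at lag 3 indicates a seasonal period of 3.

3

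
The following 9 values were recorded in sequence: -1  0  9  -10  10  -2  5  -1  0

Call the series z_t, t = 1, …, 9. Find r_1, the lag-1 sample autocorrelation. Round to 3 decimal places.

Mean z̄ = (-1 + 0 + 9 − 10 + 10 − 2 + 5 − 1 + 0)/9 = 1.1111
Numerator Σ_{t=1}^{8}(z_t−z̄)(z_{t+1}−z̄) = -238.4568
Denominator Σ(z_t−z̄)² = 300.8889
r_1 = -238.4568 / 300.8889 = -0.793

-0.793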